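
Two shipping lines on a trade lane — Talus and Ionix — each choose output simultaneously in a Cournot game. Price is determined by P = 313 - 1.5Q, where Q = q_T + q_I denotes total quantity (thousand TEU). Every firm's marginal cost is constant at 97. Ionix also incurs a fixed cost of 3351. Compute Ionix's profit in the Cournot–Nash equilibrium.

105

Each firm earns π_i = (313 - 1.5Q)q_i - 97q_i.
Setting ∂π_i/∂q_i = 0 with rivals' quantities fixed: 216 - 3q_i - (3/2)q_j = 0.
With identical firms every q_j equals q_i, so q_j = q_i and 216 = (9/2)q_i, giving q_i = 48.
Price P = 313 - (3/2)·96 = 169.
Ionix's profit: (169 - 97)·48 - 3351 = 105.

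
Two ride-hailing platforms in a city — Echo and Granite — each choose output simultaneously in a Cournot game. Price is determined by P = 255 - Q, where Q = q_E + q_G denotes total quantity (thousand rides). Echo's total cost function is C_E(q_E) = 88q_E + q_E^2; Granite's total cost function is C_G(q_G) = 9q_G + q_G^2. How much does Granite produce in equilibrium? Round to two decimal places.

Echo's profit: π_E = (255 - Q)q_E - (88q_E + q_E²). Setting ∂π_E/∂q_E = 0: 167 - 4q_E - (q_G) = 0.
Granite's profit: π_G = (255 - Q)q_G - (9q_G + q_G²). Setting ∂π_G/∂q_G = 0: 246 - 4q_G - (q_E) = 0.
So q_E = (167 - q_G)/4 and q_G = (246 - q_E)/4.
Solving the pair: q_E = 422/15, q_G = 817/15.

54.47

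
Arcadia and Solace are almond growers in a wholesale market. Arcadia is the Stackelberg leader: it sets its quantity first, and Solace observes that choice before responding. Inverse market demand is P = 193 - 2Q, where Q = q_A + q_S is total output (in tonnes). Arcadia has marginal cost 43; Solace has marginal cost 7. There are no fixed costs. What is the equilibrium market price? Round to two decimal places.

71.50

The follower Solace best-responds to any q_A: π_S = (193 - 2Q)q_S - 7q_S.
Setting the follower's marginal profit to zero, 186 - 2q_A - 4q_S = 0, i.e. q_S = (186 - 2q_A)/4.
The leader anticipates this reaction. Substituting into P = 193 - 2Q gives P = 100 - q_A, so π_A = (100 - q_A)q_A - 43q_A.
The leader's first-order condition 57 - 2q_A = 0 yields q_A = 57/2.
Then q_S = (186 - 2·(57/2))/4 = 129/4.
Total output Q = 243/4, so price P = 193 - 2·(243/4) = 143/2.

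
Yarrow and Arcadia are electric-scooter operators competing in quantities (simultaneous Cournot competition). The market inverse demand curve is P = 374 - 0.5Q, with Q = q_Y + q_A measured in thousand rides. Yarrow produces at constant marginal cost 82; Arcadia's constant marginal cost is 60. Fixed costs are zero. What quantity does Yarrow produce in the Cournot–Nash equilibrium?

180

Yarrow's profit: π_Y = (374 - 0.5Q)q_Y - (82q_Y). Setting ∂π_Y/∂q_Y = 0: 292 - q_Y - (1/2)(q_A) = 0.
Arcadia's profit: π_A = (374 - 0.5Q)q_A - (60q_A). Setting ∂π_A/∂q_A = 0: 314 - q_A - (1/2)(q_Y) = 0.
Rearranging gives the reaction functions q_Y = (292 - (1/2)q_A) and q_A = (314 - (1/2)q_Y).
Solving the pair: q_Y = 180, q_A = 224.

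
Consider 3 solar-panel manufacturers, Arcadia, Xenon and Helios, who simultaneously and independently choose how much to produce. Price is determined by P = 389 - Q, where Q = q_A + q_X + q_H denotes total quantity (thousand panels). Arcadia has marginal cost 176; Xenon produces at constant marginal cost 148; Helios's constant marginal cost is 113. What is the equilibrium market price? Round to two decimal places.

206.50

Arcadia's profit: π_A = (389 - Q)q_A - (176q_A). Setting ∂π_A/∂q_A = 0: 213 - 2q_A - (q_X + q_H) = 0.
Xenon's profit: π_X = (389 - Q)q_X - (148q_X). Setting ∂π_X/∂q_X = 0: 241 - 2q_X - (q_A + q_H) = 0.
Helios's profit: π_H = (389 - Q)q_H - (113q_H). Setting ∂π_H/∂q_H = 0: 276 - 2q_H - (q_A + q_X) = 0.
Adding the 3 first-order conditions: 730 − 4Q = 0, so Q = 365/2.
Back-substituting: q_A = (213 − 365/2) = 61/2, q_X = (241 − 365/2) = 117/2, q_H = (276 − 365/2) = 187/2.
Total output Q = 365/2, so price P = 389 - 365/2 = 413/2.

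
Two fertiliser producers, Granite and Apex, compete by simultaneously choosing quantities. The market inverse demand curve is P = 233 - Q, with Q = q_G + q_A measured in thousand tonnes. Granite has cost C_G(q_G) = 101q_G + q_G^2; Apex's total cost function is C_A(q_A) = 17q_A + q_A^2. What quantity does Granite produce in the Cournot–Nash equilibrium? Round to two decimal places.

Granite's profit: π_G = (233 - Q)q_G - (101q_G + q_G²). Setting ∂π_G/∂q_G = 0: 132 - 4q_G - (q_A) = 0.
Apex's profit: π_A = (233 - Q)q_A - (17q_A + q_A²). Setting ∂π_A/∂q_A = 0: 216 - 4q_A - (q_G) = 0.
Best responses: q_G = (132 - q_A)/4, q_A = (216 - q_G)/4.
Solving the pair: q_G = 104/5, q_A = 244/5.

20.80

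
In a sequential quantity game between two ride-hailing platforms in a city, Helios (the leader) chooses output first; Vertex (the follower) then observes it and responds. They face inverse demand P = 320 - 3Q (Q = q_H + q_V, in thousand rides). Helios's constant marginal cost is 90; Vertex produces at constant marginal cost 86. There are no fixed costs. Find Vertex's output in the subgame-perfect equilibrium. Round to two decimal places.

Solve by backward induction. Given q_H, the follower Vertex maximises π_V = (320 - 3q_H - 3q_V)q_V - 86q_V.
∂π_V/∂q_V = 234 - 3q_H - 6q_V = 0 gives the reaction function q_V = (234 - 3q_H)/6.
The leader anticipates this reaction. Substituting into P = 320 - 3Q gives P = 203 - (3/2)q_H, so π_H = (203 - (3/2)q_H)q_H - 90q_H.
The leader's first-order condition 113 - 3q_H = 0 yields q_H = 113/3.
Then q_V = (234 - 3·(113/3))/6 = 121/6.

20.17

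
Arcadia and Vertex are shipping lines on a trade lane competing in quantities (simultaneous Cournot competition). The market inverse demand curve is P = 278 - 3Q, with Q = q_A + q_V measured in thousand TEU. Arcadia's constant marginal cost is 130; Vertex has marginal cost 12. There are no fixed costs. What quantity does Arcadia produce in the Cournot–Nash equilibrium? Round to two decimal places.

Arcadia's profit: π_A = (278 - 3Q)q_A - (130q_A). Setting ∂π_A/∂q_A = 0: 148 - 6q_A - 3(q_V) = 0.
Vertex's first-order condition: 266 - 6q_V - 3(q_A) = 0.
So q_A = (148 - 3q_V)/6 and q_V = (266 - 3q_A)/6.
Substituting one into the other gives q_A = 10/3 and q_V = 128/3.

3.33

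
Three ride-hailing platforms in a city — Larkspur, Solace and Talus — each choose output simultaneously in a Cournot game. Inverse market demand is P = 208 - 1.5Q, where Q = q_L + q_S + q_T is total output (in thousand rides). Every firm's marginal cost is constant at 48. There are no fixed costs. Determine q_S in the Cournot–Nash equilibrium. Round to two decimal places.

26.67

A representative firm's profit is π_i = q_i(208 - 1.5Q) - 48q_i.
First-order condition (treating rivals' output as given): 160 - 3q_i - (3/2)·Σ_{j≠i} q_j = 0.
By symmetry each firm produces the same amount; substituting Σ_{j≠i} q_j = 2q_i yields q_i = 160/6 = 80/3.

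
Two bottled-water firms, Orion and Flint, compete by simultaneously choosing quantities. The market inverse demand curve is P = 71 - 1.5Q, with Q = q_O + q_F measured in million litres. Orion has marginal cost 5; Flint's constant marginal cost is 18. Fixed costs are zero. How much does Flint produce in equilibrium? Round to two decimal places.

Orion's profit: π_O = (71 - 1.5Q)q_O - (5q_O). Setting ∂π_O/∂q_O = 0: 66 - 3q_O - (3/2)(q_F) = 0.
Flint's profit: π_F = (71 - 1.5Q)q_F - (18q_F). Setting ∂π_F/∂q_F = 0: 53 - 3q_F - (3/2)(q_O) = 0.
Best responses: q_O = (66 - (3/2)q_F)/3, q_F = (53 - (3/2)q_O)/3.
Substituting one into the other gives q_O = 158/9 and q_F = 80/9.

8.89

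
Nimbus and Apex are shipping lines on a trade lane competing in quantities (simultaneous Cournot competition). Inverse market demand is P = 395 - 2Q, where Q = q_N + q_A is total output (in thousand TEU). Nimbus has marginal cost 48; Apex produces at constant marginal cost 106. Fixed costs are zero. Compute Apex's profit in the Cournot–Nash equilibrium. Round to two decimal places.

Nimbus's profit: π_N = (395 - 2Q)q_N - (48q_N). Setting ∂π_N/∂q_N = 0: 347 - 4q_N - 2(q_A) = 0.
Apex's first-order condition: 289 - 4q_A - 2(q_N) = 0.
Best responses: q_N = (347 - 2q_A)/4, q_A = (289 - 2q_N)/4.
Substituting one into the other gives q_N = 135/2 and q_A = 77/2.
Price P = 395 - 2·106 = 183.
Apex's profit: (183 - 106)·(77/2) = 2964.5000.

2964.50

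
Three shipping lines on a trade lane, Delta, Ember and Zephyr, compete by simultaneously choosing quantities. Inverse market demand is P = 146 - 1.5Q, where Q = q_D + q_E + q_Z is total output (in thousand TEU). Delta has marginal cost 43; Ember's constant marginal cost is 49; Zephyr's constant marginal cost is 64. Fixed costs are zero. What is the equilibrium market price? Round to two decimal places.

75.50

Delta's profit: π_D = (146 - 1.5Q)q_D - (43q_D). Setting ∂π_D/∂q_D = 0: 103 - 3q_D - (3/2)(q_E + q_Z) = 0.
Ember's profit: π_E = (146 - 1.5Q)q_E - (49q_E). Setting ∂π_E/∂q_E = 0: 97 - 3q_E - (3/2)(q_D + q_Z) = 0.
Zephyr's first-order condition: 82 - 3q_Z - (3/2)(q_D + q_E) = 0.
Summing all 3 equations gives 282 − 6Q = 0, hence Q = 47.
Back-substituting: q_D = (103 − 141/2)/(3/2) = 65/3, q_E = (97 − 141/2)/(3/2) = 53/3, q_Z = (82 − 141/2)/(3/2) = 23/3.
Total output Q = 47, so price P = 146 - (3/2)·47 = 151/2.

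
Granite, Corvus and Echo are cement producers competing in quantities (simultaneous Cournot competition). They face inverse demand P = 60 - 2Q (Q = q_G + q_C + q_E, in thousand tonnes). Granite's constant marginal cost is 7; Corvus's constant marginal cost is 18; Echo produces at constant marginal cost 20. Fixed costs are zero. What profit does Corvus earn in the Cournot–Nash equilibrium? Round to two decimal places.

Granite's profit: π_G = (60 - 2Q)q_G - (7q_G). Setting ∂π_G/∂q_G = 0: 53 - 4q_G - 2(q_C + q_E) = 0.
Corvus's first-order condition: 42 - 4q_C - 2(q_G + q_E) = 0.
Echo's first-order condition: 40 - 4q_E - 2(q_G + q_C) = 0.
Summing all 3 equations gives 135 − 8Q = 0, hence Q = 135/8.
Back-substituting: q_G = (53 − 135/4)/2 = 77/8, q_C = (42 − 135/4)/2 = 33/8, q_E = (40 − 135/4)/2 = 25/8.
Price P = 60 - 2·(135/8) = 105/4.
Corvus's profit: (105/4 - 18)·(33/8) = 1089/32.

34.03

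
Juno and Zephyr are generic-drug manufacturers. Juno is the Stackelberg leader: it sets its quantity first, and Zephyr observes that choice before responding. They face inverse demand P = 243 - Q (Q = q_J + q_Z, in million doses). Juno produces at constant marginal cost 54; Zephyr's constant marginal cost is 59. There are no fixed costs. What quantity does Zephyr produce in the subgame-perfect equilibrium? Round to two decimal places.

The follower Zephyr best-responds to any q_J: π_Z = (243 - Q)q_Z - 59q_Z.
Setting the follower's marginal profit to zero, 184 - q_J - 2q_Z = 0, i.e. q_Z = (184 - q_J)/2.
Juno substitutes q_Z(q_J) into its own profit: π_J = q_J(243 - q_J - (184 - q_J)/2) - 54q_J = (151 - (1/2)q_J)q_J - 54q_J.
The leader's first-order condition 97 - q_J = 0 yields q_J = 97.
Then q_Z = (184 - 97)/2 = 87/2.

43.50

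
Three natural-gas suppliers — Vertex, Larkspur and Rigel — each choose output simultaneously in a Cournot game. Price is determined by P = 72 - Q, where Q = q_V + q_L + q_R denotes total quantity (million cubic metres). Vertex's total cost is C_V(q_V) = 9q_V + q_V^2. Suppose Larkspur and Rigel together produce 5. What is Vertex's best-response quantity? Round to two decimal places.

With rivals' combined output fixed at 5, Vertex's profit is π_V = (72 - 5 - q_V)q_V - (9q_V + q_V²) = (67 - q_V)q_V - (9q_V + q_V²).
∂π_V/∂q_V = 58 - 4q_V = 0, so q_V = 29/2.

14.50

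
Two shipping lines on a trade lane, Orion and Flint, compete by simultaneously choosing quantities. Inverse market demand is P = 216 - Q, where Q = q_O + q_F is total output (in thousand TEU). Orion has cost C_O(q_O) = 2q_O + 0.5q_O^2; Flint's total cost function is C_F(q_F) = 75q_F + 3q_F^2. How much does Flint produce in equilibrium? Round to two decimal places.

Orion's profit: π_O = (216 - Q)q_O - (2q_O + (1/2)q_O²). Setting ∂π_O/∂q_O = 0: 214 - 3q_O - (q_F) = 0.
Flint's first-order condition: 141 - 8q_F - (q_O) = 0.
Best responses: q_O = (214 - q_F)/3, q_F = (141 - q_O)/8.
Solving the pair: q_O = 1571/23, q_F = 209/23.

9.09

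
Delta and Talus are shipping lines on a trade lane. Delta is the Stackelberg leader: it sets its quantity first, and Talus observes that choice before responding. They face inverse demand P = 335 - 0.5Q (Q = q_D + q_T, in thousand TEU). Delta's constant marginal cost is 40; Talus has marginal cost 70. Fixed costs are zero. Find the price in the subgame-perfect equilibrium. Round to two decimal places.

121.25

Solve by backward induction. Given q_D, the follower Talus maximises π_T = (335 - (1/2)q_D - (1/2)q_T)q_T - 70q_T.
Follower FOC: 265 - (1/2)q_D - q_T = 0, so q_T(q_D) = (265 - (1/2)q_D).
The leader anticipates this reaction. Substituting into P = 335 - 0.5Q gives P = 405/2 - (1/4)q_D, so π_D = (405/2 - (1/4)q_D)q_D - 40q_D.
Leader FOC: 325/2 - (1/2)q_D = 0, so q_D = 325.
Then q_T = (265 - (1/2)·325) = 205/2.
Total output Q = 855/2, so price P = 335 - (1/2)·(855/2) = 485/4.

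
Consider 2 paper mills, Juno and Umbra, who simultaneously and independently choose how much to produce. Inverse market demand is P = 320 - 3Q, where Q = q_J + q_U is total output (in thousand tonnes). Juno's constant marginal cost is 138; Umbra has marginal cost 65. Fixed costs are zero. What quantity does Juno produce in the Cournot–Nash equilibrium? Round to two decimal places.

12.11

Juno's profit: π_J = (320 - 3Q)q_J - (138q_J). Setting ∂π_J/∂q_J = 0: 182 - 6q_J - 3(q_U) = 0.
Umbra's profit: π_U = (320 - 3Q)q_U - (65q_U). Setting ∂π_U/∂q_U = 0: 255 - 6q_U - 3(q_J) = 0.
Rearranging gives the reaction functions q_J = (182 - 3q_U)/6 and q_U = (255 - 3q_J)/6.
Solving the pair: q_J = 109/9, q_U = 328/9.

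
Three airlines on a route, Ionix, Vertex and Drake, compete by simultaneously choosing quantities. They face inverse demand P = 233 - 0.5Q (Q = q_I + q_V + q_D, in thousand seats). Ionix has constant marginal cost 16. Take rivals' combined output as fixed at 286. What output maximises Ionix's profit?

74

With rivals' combined output fixed at 286, Ionix's profit is π_I = (233 - (1/2)·286 - (1/2)q_I)q_I - (16q_I) = (90 - (1/2)q_I)q_I - (16q_I).
∂π_I/∂q_I = 74 - q_I = 0, so q_I = 74.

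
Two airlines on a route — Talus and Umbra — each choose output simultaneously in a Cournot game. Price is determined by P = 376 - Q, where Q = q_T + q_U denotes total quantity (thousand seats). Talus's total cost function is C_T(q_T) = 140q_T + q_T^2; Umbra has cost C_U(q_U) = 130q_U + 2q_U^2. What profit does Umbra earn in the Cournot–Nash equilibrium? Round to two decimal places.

Talus's profit: π_T = (376 - Q)q_T - (140q_T + q_T²). Setting ∂π_T/∂q_T = 0: 236 - 4q_T - (q_U) = 0.
Umbra's profit: π_U = (376 - Q)q_U - (130q_U + 2q_U²). Setting ∂π_U/∂q_U = 0: 246 - 6q_U - (q_T) = 0.
Best responses: q_T = (236 - q_U)/4, q_U = (246 - q_T)/6.
Substituting one into the other gives q_T = 1170/23 and q_U = 748/23.
Price P = 376 - 1918/23 = 292.6087.
Umbra's profit: 292.6087·(748/23) - 130·(748/23) - 2(748/23)² = 3172.9905.

3172.99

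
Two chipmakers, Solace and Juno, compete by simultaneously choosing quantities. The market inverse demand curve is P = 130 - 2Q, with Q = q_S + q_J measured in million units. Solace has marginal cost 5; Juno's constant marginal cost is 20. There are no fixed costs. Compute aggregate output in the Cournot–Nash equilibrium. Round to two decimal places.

39.17

Solace's profit: π_S = (130 - 2Q)q_S - (5q_S). Setting ∂π_S/∂q_S = 0: 125 - 4q_S - 2(q_J) = 0.
Juno's profit: π_J = (130 - 2Q)q_J - (20q_J). Setting ∂π_J/∂q_J = 0: 110 - 4q_J - 2(q_S) = 0.
Rearranging gives the reaction functions q_S = (125 - 2q_J)/4 and q_J = (110 - 2q_S)/4.
Substituting one into the other gives q_S = 70/3 and q_J = 95/6.
Total output Q = 70/3 + 95/6 = 235/6.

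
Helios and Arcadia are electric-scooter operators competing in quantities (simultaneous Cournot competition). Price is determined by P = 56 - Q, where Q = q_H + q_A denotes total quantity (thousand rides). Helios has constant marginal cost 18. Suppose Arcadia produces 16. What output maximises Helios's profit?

With the rival's output fixed at 16, Helios's profit is π_H = (56 - 16 - q_H)q_H - (18q_H) = (40 - q_H)q_H - (18q_H).
∂π_H/∂q_H = 22 - 2q_H = 0, so q_H = 11.

11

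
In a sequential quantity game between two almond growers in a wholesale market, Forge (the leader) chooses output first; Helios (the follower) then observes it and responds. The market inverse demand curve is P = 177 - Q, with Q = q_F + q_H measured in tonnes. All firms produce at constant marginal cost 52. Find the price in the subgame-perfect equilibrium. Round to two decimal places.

The follower Helios best-responds to any q_F: π_H = (177 - Q)q_H - 52q_H.
Setting the follower's marginal profit to zero, 125 - q_F - 2q_H = 0, i.e. q_H = (125 - q_F)/2.
Forge substitutes q_H(q_F) into its own profit: π_F = q_F(177 - q_F - (125 - q_F)/2) - 52q_F = (229/2 - (1/2)q_F)q_F - 52q_F.
Leader FOC: 125/2 - q_F = 0, so q_F = 125/2.
Then q_H = (125 - 125/2)/2 = 125/4.
Total output Q = 375/4, so price P = 177 - 375/4 = 333/4.

83.25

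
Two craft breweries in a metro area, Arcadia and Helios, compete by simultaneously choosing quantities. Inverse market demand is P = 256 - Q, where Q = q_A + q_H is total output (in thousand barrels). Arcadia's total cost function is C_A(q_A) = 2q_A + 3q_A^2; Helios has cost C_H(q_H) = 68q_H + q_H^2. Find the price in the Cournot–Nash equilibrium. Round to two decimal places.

Arcadia's profit: π_A = (256 - Q)q_A - (2q_A + 3q_A²). Setting ∂π_A/∂q_A = 0: 254 - 8q_A - (q_H) = 0.
Helios's profit: π_H = (256 - Q)q_H - (68q_H + q_H²). Setting ∂π_H/∂q_H = 0: 188 - 4q_H - (q_A) = 0.
So q_A = (254 - q_H)/8 and q_H = (188 - q_A)/4.
Substituting one into the other gives q_A = 828/31 and q_H = 1250/31.
Total output Q = 67.0323, so price P = 256 - 67.0323 = 188.9677.

188.97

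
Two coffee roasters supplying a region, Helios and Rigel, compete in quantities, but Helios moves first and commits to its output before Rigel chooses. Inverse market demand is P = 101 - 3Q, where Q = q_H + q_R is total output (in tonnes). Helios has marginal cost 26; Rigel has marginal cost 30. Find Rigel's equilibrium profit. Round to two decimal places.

82.69

The follower Rigel best-responds to any q_H: π_R = (101 - 3Q)q_R - 30q_R.
Follower FOC: 71 - 3q_H - 6q_R = 0, so q_R(q_H) = (71 - 3q_H)/6.
The leader anticipates this reaction. Substituting into P = 101 - 3Q gives P = 131/2 - (3/2)q_H, so π_H = (131/2 - (3/2)q_H)q_H - 26q_H.
Leader FOC: 79/2 - 3q_H = 0, so q_H = 79/6.
Then q_R = (71 - 3·(79/6))/6 = 21/4.
Price P = 101 - 3·(221/12) = 183/4.
Rigel's profit: (183/4 - 30)·(21/4) = 1323/16.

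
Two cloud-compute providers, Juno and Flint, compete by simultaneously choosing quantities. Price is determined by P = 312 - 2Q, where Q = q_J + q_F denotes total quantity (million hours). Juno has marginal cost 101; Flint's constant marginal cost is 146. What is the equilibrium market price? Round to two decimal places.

186.33

Juno's profit: π_J = (312 - 2Q)q_J - (101q_J). Setting ∂π_J/∂q_J = 0: 211 - 4q_J - 2(q_F) = 0.
Flint's first-order condition: 166 - 4q_F - 2(q_J) = 0.
So q_J = (211 - 2q_F)/4 and q_F = (166 - 2q_J)/4.
Substituting one into the other gives q_J = 128/3 and q_F = 121/6.
Total output Q = 377/6, so price P = 312 - 2·(377/6) = 559/3.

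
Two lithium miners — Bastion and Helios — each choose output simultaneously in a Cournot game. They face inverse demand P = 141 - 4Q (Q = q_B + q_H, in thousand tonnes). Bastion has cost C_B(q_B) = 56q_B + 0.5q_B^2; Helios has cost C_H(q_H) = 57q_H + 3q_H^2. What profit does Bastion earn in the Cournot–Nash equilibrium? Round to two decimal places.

271.23

Bastion's profit: π_B = (141 - 4Q)q_B - (56q_B + (1/2)q_B²). Setting ∂π_B/∂q_B = 0: 85 - 9q_B - 4(q_H) = 0.
Helios's first-order condition: 84 - 14q_H - 4(q_B) = 0.
Rearranging gives the reaction functions q_B = (85 - 4q_H)/9 and q_H = (84 - 4q_B)/14.
Solving the pair: q_B = 427/55, q_H = 208/55.
Price P = 141 - 4·(127/11) = 1043/11.
Bastion's profit: (1043/11)·(427/55) - 56·(427/55) - (1/2)(427/55)² = 271.2332.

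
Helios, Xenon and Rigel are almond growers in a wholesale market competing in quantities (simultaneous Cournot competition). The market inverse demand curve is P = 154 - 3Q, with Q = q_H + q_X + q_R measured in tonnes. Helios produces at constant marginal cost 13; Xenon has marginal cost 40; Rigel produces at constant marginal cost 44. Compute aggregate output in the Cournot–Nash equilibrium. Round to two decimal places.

Helios's profit: π_H = (154 - 3Q)q_H - (13q_H). Setting ∂π_H/∂q_H = 0: 141 - 6q_H - 3(q_X + q_R) = 0.
Xenon's first-order condition: 114 - 6q_X - 3(q_H + q_R) = 0.
Rigel's first-order condition: 110 - 6q_R - 3(q_H + q_X) = 0.
Adding the 3 first-order conditions: 365 − 12Q = 0, so Q = 365/12.
Back-substituting: q_H = (141 − 365/4)/3 = 199/12, q_X = (114 − 365/4)/3 = 91/12, q_R = (110 − 365/4)/3 = 25/4.
Total output Q = 199/12 + 91/12 + 25/4 = 365/12.

30.42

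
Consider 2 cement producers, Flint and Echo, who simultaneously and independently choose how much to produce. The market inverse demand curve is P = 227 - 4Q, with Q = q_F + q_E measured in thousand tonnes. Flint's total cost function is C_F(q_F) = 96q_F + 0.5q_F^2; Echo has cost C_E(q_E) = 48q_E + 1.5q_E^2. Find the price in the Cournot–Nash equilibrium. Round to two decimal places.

139.67

Flint's profit: π_F = (227 - 4Q)q_F - (96q_F + (1/2)q_F²). Setting ∂π_F/∂q_F = 0: 131 - 9q_F - 4(q_E) = 0.
Echo's first-order condition: 179 - 11q_E - 4(q_F) = 0.
Best responses: q_F = (131 - 4q_E)/9, q_E = (179 - 4q_F)/11.
Substituting one into the other gives q_F = 725/83 and q_E = 1087/83.
Total output Q = 1812/83, so price P = 227 - 4·(1812/83) = 139.6747.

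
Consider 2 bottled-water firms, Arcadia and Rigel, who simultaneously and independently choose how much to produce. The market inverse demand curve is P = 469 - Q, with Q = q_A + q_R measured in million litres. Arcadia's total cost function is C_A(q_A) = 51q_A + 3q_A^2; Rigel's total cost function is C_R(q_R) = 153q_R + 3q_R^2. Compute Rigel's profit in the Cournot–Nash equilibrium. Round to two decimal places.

Arcadia's profit: π_A = (469 - Q)q_A - (51q_A + 3q_A²). Setting ∂π_A/∂q_A = 0: 418 - 8q_A - (q_R) = 0.
Rigel's profit: π_R = (469 - Q)q_R - (153q_R + 3q_R²). Setting ∂π_R/∂q_R = 0: 316 - 8q_R - (q_A) = 0.
So q_A = (418 - q_R)/8 and q_R = (316 - q_A)/8.
Substituting one into the other gives q_A = 48.0635 and q_R = 33.4921.
Price P = 469 - 734/9 = 387.4444.
Rigel's profit: 387.4444·33.4921 - 153·33.4921 - 3·33.4921² = 4486.8733.

4486.87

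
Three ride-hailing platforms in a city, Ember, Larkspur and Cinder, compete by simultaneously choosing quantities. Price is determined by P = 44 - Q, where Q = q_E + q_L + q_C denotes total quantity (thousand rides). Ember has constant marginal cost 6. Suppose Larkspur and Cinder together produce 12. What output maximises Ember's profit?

With rivals' combined output fixed at 12, Ember's profit is π_E = (44 - 12 - q_E)q_E - (6q_E) = (32 - q_E)q_E - (6q_E).
∂π_E/∂q_E = 26 - 2q_E = 0, so q_E = 13.

13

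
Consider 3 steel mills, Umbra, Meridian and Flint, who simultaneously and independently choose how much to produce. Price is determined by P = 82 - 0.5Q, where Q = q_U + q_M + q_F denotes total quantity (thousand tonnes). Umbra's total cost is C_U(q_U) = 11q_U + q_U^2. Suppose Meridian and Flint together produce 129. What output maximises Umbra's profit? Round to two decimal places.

With rivals' combined output fixed at 129, Umbra's profit is π_U = (82 - (1/2)·129 - (1/2)q_U)q_U - (11q_U + q_U²) = (35/2 - (1/2)q_U)q_U - (11q_U + q_U²).
∂π_U/∂q_U = 13/2 - 3q_U = 0, so q_U = 13/6.

2.17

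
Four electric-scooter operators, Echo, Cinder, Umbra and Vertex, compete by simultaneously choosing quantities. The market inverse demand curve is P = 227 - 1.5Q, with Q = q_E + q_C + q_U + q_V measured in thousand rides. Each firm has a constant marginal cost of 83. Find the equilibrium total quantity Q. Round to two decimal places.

76.80

Each firm earns π_i = (227 - 1.5Q)q_i - 83q_i.
Setting ∂π_i/∂q_i = 0 with rivals' quantities fixed: 144 - 3q_i - (3/2)·Σ_{j≠i} q_j = 0.
By symmetry each firm produces the same amount; substituting Σ_{j≠i} q_j = 3q_i yields q_i = 144/(15/2) = 96/5.
Total output Q = 96/5 + 96/5 + 96/5 + 96/5 = 384/5.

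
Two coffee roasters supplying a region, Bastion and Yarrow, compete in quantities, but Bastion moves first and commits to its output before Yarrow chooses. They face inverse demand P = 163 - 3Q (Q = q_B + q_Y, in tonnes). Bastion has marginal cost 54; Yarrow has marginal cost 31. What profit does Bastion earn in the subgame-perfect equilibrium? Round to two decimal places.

Solve by backward induction. Given q_B, the follower Yarrow maximises π_Y = (163 - 3q_B - 3q_Y)q_Y - 31q_Y.
Setting the follower's marginal profit to zero, 132 - 3q_B - 6q_Y = 0, i.e. q_Y = (132 - 3q_B)/6.
The leader anticipates this reaction. Substituting into P = 163 - 3Q gives P = 97 - (3/2)q_B, so π_B = (97 - (3/2)q_B)q_B - 54q_B.
Maximising: ∂π_B/∂q_B = 43 - 3q_B = 0, giving q_B = 43/3.
Then q_Y = (132 - 3·(43/3))/6 = 89/6.
Price P = 163 - 3·(175/6) = 151/2.
Bastion's profit: (151/2 - 54)·(43/3) = 1849/6.

308.17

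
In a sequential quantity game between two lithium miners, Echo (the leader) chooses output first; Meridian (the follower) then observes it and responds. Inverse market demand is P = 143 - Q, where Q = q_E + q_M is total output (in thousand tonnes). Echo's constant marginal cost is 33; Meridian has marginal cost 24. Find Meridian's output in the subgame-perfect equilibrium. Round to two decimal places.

34.25

Solve by backward induction. Given q_E, the follower Meridian maximises π_M = (143 - q_E - q_M)q_M - 24q_M.
Follower FOC: 119 - q_E - 2q_M = 0, so q_M(q_E) = (119 - q_E)/2.
Echo substitutes q_M(q_E) into its own profit: π_E = q_E(143 - q_E - (119 - q_E)/2) - 33q_E = (167/2 - (1/2)q_E)q_E - 33q_E.
Leader FOC: 101/2 - q_E = 0, so q_E = 101/2.
Then q_M = (119 - 101/2)/2 = 137/4.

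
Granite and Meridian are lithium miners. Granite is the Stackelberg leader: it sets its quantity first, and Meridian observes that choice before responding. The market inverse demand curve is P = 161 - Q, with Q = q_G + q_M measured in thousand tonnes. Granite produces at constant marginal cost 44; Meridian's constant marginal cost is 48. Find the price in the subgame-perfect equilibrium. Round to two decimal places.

The follower Meridian best-responds to any q_G: π_M = (161 - Q)q_M - 48q_M.
Setting the follower's marginal profit to zero, 113 - q_G - 2q_M = 0, i.e. q_M = (113 - q_G)/2.
Granite substitutes q_M(q_G) into its own profit: π_G = q_G(161 - q_G - (113 - q_G)/2) - 44q_G = (209/2 - (1/2)q_G)q_G - 44q_G.
Maximising: ∂π_G/∂q_G = 121/2 - q_G = 0, giving q_G = 121/2.
Then q_M = (113 - 121/2)/2 = 105/4.
Total output Q = 347/4, so price P = 161 - 347/4 = 297/4.

74.25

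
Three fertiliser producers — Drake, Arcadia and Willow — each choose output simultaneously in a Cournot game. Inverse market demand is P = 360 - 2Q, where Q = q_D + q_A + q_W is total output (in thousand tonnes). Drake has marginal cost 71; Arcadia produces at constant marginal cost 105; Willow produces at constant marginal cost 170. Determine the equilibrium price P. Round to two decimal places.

176.50

Drake's profit: π_D = (360 - 2Q)q_D - (71q_D). Setting ∂π_D/∂q_D = 0: 289 - 4q_D - 2(q_A + q_W) = 0.
Arcadia's first-order condition: 255 - 4q_A - 2(q_D + q_W) = 0.
Willow's profit: π_W = (360 - 2Q)q_W - (170q_W). Setting ∂π_W/∂q_W = 0: 190 - 4q_W - 2(q_D + q_A) = 0.
Adding the 3 conditions: 734 − 4Q − 4Q = 0, i.e. Q = 367/4.
Back-substituting: q_D = (289 − 367/2)/2 = 211/4, q_A = (255 − 367/2)/2 = 143/4, q_W = (190 − 367/2)/2 = 13/4.
Total output Q = 367/4, so price P = 360 - 2·(367/4) = 353/2.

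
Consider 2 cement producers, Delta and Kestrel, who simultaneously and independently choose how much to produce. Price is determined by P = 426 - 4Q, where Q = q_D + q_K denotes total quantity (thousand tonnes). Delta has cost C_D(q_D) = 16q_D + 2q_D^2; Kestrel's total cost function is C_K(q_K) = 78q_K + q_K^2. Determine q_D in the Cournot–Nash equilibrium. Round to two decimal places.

26.04

Delta's profit: π_D = (426 - 4Q)q_D - (16q_D + 2q_D²). Setting ∂π_D/∂q_D = 0: 410 - 12q_D - 4(q_K) = 0.
Kestrel's first-order condition: 348 - 10q_K - 4(q_D) = 0.
Rearranging gives the reaction functions q_D = (410 - 4q_K)/12 and q_K = (348 - 4q_D)/10.
Solving the pair: q_D = 677/26, q_K = 317/13.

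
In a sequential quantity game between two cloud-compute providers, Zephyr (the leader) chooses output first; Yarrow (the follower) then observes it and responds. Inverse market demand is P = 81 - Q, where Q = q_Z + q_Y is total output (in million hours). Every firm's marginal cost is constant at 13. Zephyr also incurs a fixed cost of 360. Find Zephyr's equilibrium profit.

218

Solve by backward induction. Given q_Z, the follower Yarrow maximises π_Y = (81 - q_Z - q_Y)q_Y - 13q_Y.
Setting the follower's marginal profit to zero, 68 - q_Z - 2q_Y = 0, i.e. q_Y = (68 - q_Z)/2.
The leader anticipates this reaction. Substituting into P = 81 - Q gives P = 47 - (1/2)q_Z, so π_Z = (47 - (1/2)q_Z)q_Z - 13q_Z.
The leader's first-order condition 34 - q_Z = 0 yields q_Z = 34.
Then q_Y = (68 - 34)/2 = 17.
Price P = 81 - 51 = 30.
Zephyr's profit: (30 - 13)·34 - 360 = 218.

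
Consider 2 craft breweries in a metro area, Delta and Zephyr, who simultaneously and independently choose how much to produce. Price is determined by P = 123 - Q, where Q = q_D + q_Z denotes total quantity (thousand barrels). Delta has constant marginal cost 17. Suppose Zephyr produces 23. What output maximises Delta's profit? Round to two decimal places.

41.50

With the rival's output fixed at 23, Delta's profit is π_D = (123 - 23 - q_D)q_D - (17q_D) = (100 - q_D)q_D - (17q_D).
∂π_D/∂q_D = 83 - 2q_D = 0, so q_D = 83/2.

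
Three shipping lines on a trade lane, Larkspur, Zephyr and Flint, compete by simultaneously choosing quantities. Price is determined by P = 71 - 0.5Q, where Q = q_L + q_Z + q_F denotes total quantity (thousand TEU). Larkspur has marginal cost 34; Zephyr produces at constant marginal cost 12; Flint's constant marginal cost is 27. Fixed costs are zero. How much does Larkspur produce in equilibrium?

4

Larkspur's profit: π_L = (71 - 0.5Q)q_L - (34q_L). Setting ∂π_L/∂q_L = 0: 37 - q_L - (1/2)(q_Z + q_F) = 0.
Zephyr's profit: π_Z = (71 - 0.5Q)q_Z - (12q_Z). Setting ∂π_Z/∂q_Z = 0: 59 - q_Z - (1/2)(q_L + q_F) = 0.
Flint's first-order condition: 44 - q_F - (1/2)(q_L + q_Z) = 0.
Adding the 3 conditions: 140 − Q − Q = 0, i.e. Q = 70.
Back-substituting: q_L = (37 − 35)/(1/2) = 4, q_Z = (59 − 35)/(1/2) = 48, q_F = (44 − 35)/(1/2) = 18.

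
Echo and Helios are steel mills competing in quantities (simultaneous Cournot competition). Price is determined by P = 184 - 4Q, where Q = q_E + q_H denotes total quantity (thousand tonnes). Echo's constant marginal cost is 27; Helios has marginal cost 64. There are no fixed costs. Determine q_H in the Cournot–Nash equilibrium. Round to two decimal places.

6.92

Echo's profit: π_E = (184 - 4Q)q_E - (27q_E). Setting ∂π_E/∂q_E = 0: 157 - 8q_E - 4(q_H) = 0.
Helios's profit: π_H = (184 - 4Q)q_H - (64q_H). Setting ∂π_H/∂q_H = 0: 120 - 8q_H - 4(q_E) = 0.
So q_E = (157 - 4q_H)/8 and q_H = (120 - 4q_E)/8.
Solving the pair: q_E = 97/6, q_H = 83/12.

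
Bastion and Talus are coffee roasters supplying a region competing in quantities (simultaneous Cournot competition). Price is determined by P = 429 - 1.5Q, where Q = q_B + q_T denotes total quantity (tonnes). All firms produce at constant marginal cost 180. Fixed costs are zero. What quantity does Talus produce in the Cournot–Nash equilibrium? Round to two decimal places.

55.33

A representative firm's profit is π_i = q_i(429 - 1.5Q) - 180q_i.
First-order condition (treating rivals' output as given): 249 - 3q_i - (3/2)q_j = 0.
By symmetry each firm produces the same amount; substituting q_j = q_i yields q_i = 249/(9/2) = 166/3.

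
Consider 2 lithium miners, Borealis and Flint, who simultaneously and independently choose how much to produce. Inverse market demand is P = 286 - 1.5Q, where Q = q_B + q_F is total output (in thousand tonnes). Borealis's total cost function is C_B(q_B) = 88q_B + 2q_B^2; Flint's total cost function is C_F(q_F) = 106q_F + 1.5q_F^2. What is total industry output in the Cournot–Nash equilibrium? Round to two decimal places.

47.32

Borealis's profit: π_B = (286 - 1.5Q)q_B - (88q_B + 2q_B²). Setting ∂π_B/∂q_B = 0: 198 - 7q_B - (3/2)(q_F) = 0.
Flint's first-order condition: 180 - 6q_F - (3/2)(q_B) = 0.
Best responses: q_B = (198 - (3/2)q_F)/7, q_F = (180 - (3/2)q_B)/6.
Substituting one into the other gives q_B = 1224/53 and q_F = 1284/53.
Total output Q = 1224/53 + 1284/53 = 47.3208.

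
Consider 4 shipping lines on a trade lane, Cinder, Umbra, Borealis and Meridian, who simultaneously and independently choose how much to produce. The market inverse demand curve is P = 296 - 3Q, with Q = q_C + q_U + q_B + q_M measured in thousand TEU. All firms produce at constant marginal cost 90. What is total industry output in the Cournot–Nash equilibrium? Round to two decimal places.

Each firm earns π_i = (296 - 3Q)q_i - 90q_i.
Setting ∂π_i/∂q_i = 0 with rivals' quantities fixed: 206 - 6q_i - 3·Σ_{j≠i} q_j = 0.
With identical firms every q_j equals q_i, so Σ_{j≠i} q_j = 3q_i and 206 = 15q_i, giving q_i = 206/15.
Total output Q = 206/15 + 206/15 + 206/15 + 206/15 = 824/15.

54.93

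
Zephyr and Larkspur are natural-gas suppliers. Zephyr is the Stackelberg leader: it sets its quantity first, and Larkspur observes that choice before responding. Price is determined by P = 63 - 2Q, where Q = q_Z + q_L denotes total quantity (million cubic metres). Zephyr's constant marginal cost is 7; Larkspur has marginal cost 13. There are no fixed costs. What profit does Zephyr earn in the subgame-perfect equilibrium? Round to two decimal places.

Solve by backward induction. Given q_Z, the follower Larkspur maximises π_L = (63 - 2q_Z - 2q_L)q_L - 13q_L.
∂π_L/∂q_L = 50 - 2q_Z - 4q_L = 0 gives the reaction function q_L = (50 - 2q_Z)/4.
The leader anticipates this reaction. Substituting into P = 63 - 2Q gives P = 38 - q_Z, so π_Z = (38 - q_Z)q_Z - 7q_Z.
Leader FOC: 31 - 2q_Z = 0, so q_Z = 31/2.
Then q_L = (50 - 2·(31/2))/4 = 19/4.
Price P = 63 - 2·(81/4) = 45/2.
Zephyr's profit: (45/2 - 7)·(31/2) = 961/4.

240.25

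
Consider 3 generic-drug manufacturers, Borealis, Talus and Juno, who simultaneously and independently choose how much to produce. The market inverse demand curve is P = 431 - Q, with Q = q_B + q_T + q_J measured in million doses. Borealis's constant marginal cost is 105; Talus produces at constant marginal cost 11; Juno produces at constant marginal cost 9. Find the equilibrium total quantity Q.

292

Borealis's profit: π_B = (431 - Q)q_B - (105q_B). Setting ∂π_B/∂q_B = 0: 326 - 2q_B - (q_T + q_J) = 0.
Talus's profit: π_T = (431 - Q)q_T - (11q_T). Setting ∂π_T/∂q_T = 0: 420 - 2q_T - (q_B + q_J) = 0.
Juno's profit: π_J = (431 - Q)q_J - (9q_J). Setting ∂π_J/∂q_J = 0: 422 - 2q_J - (q_B + q_T) = 0.
Adding the 3 first-order conditions: 1168 − 4Q = 0, so Q = 292.
Back-substituting: q_B = (326 − 292) = 34, q_T = (420 − 292) = 128, q_J = (422 − 292) = 130.
Total output Q = 34 + 128 + 130 = 292.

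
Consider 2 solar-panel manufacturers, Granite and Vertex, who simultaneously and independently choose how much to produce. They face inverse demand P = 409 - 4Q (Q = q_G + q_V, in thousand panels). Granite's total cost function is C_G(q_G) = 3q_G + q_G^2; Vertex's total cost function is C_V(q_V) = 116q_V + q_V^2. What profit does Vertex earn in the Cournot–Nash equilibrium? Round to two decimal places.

1208.64

Granite's profit: π_G = (409 - 4Q)q_G - (3q_G + q_G²). Setting ∂π_G/∂q_G = 0: 406 - 10q_G - 4(q_V) = 0.
Vertex's profit: π_V = (409 - 4Q)q_V - (116q_V + q_V²). Setting ∂π_V/∂q_V = 0: 293 - 10q_V - 4(q_G) = 0.
Best responses: q_G = (406 - 4q_V)/10, q_V = (293 - 4q_G)/10.
Substituting one into the other gives q_G = 722/21 and q_V = 653/42.
Price P = 409 - 4·(699/14) = 1465/7.
Vertex's profit: (1465/7)·(653/42) - 116·(653/42) - (653/42)² = 1208.6423.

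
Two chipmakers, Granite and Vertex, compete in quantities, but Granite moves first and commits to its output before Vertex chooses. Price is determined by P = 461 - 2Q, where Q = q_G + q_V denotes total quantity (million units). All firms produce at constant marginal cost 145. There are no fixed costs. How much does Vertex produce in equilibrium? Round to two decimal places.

39.50

Solve by backward induction. Given q_G, the follower Vertex maximises π_V = (461 - 2q_G - 2q_V)q_V - 145q_V.
Setting the follower's marginal profit to zero, 316 - 2q_G - 4q_V = 0, i.e. q_V = (316 - 2q_G)/4.
The leader anticipates this reaction. Substituting into P = 461 - 2Q gives P = 303 - q_G, so π_G = (303 - q_G)q_G - 145q_G.
The leader's first-order condition 158 - 2q_G = 0 yields q_G = 79.
Then q_V = (316 - 2·79)/4 = 79/2.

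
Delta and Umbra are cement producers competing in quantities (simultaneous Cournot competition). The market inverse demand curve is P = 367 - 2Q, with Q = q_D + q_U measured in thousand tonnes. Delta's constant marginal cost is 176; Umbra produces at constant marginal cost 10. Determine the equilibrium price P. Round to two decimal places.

Delta's profit: π_D = (367 - 2Q)q_D - (176q_D). Setting ∂π_D/∂q_D = 0: 191 - 4q_D - 2(q_U) = 0.
Umbra's first-order condition: 357 - 4q_U - 2(q_D) = 0.
Rearranging gives the reaction functions q_D = (191 - 2q_U)/4 and q_U = (357 - 2q_D)/4.
Solving the pair: q_D = 25/6, q_U = 523/6.
Total output Q = 274/3, so price P = 367 - 2·(274/3) = 553/3.

184.33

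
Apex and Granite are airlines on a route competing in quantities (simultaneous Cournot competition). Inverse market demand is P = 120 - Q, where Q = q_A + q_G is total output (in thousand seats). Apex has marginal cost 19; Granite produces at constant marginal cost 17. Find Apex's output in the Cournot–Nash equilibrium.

Apex's profit: π_A = (120 - Q)q_A - (19q_A). Setting ∂π_A/∂q_A = 0: 101 - 2q_A - (q_G) = 0.
Granite's profit: π_G = (120 - Q)q_G - (17q_G). Setting ∂π_G/∂q_G = 0: 103 - 2q_G - (q_A) = 0.
So q_A = (101 - q_G)/2 and q_G = (103 - q_A)/2.
Substituting one into the other gives q_A = 33 and q_G = 35.

33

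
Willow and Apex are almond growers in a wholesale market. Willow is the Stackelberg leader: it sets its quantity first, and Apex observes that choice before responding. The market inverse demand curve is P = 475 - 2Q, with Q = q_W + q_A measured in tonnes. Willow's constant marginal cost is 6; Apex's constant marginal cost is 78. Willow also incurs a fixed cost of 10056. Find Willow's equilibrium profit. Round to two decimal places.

Solve by backward induction. Given q_W, the follower Apex maximises π_A = (475 - 2q_W - 2q_A)q_A - 78q_A.
∂π_A/∂q_A = 397 - 2q_W - 4q_A = 0 gives the reaction function q_A = (397 - 2q_W)/4.
The leader anticipates this reaction. Substituting into P = 475 - 2Q gives P = 553/2 - q_W, so π_W = (553/2 - q_W)q_W - 6q_W.
The leader's first-order condition 541/2 - 2q_W = 0 yields q_W = 541/4.
Then q_A = (397 - 2·(541/4))/4 = 253/8.
Price P = 475 - 2·(1335/8) = 565/4.
Willow's profit: (565/4 - 6)·(541/4) - 10056 = 8236.5625.

8236.56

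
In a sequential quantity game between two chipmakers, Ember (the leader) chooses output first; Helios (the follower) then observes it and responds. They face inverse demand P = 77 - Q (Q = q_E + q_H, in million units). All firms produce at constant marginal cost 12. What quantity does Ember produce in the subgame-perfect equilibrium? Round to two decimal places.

Solve by backward induction. Given q_E, the follower Helios maximises π_H = (77 - q_E - q_H)q_H - 12q_H.
Setting the follower's marginal profit to zero, 65 - q_E - 2q_H = 0, i.e. q_H = (65 - q_E)/2.
Ember substitutes q_H(q_E) into its own profit: π_E = q_E(77 - q_E - (65 - q_E)/2) - 12q_E = (89/2 - (1/2)q_E)q_E - 12q_E.
Leader FOC: 65/2 - q_E = 0, so q_E = 65/2.
Then q_H = (65 - 65/2)/2 = 65/4.

32.50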